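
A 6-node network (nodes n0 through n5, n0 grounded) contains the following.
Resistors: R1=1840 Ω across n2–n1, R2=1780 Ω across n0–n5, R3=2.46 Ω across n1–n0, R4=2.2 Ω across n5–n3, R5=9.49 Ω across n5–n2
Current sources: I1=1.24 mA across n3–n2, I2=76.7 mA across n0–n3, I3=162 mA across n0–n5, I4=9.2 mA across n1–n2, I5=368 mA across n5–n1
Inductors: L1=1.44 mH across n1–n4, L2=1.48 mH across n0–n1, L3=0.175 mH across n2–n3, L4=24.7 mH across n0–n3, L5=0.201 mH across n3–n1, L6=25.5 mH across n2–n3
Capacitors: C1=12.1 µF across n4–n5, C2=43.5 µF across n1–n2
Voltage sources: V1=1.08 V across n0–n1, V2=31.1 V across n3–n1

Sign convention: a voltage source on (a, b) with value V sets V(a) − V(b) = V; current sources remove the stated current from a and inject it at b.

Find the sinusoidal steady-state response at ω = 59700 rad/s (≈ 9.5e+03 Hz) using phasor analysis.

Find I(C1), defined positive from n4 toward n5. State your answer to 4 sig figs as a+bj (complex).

MNA unknowns: 5 node voltages V₁..V_5 plus 2 source currents (V1, V2)
R1: Y=0.0005435+0.000j on G[2,1]
I1: z[3]−=0.00124, z[2]+=0.00124
L1: Y=0.000-0.01163j on G[1,4]
I2: z[0]−=0.0767, z[3]+=0.0767
I3: z[0]−=0.162, z[5]+=0.162
R2: Y=0.0005618+0.000j on G[0,5]
R3: Y=0.4065+0.000j on G[1,0]
C1: Y=0.000+0.7224j on G[4,5]
L2: Y=0.000-0.01132j on G[0,1]
I4: z[1]−=0.0092, z[2]+=0.0092
L3: Y=0.000-0.09572j on G[2,3]
R4: Y=0.4545+0.000j on G[5,3]
I5: z[5]−=0.368, z[1]+=0.368
L4: Y=0.000-0.0006782j on G[0,3]
R5: Y=0.1054+0.000j on G[5,2]
C2: Y=0.000+2.597j on G[1,2]
L5: Y=0.000-0.08334j on G[3,1]
L6: Y=0.000-0.0006569j on G[2,3]
V1: row V0−V1=1.08, i_V1 at 0,1
V2: row V3−V1=31.1, i_V2 at 3,1
solve → V1=-1.080+0.000j, V2=-2.219-1.091j, V3=30.02+0.000j, V4=23.96+0.3198j, V5=23.55+0.3146j
aux → i_V1=-0.6645-0.007958j, i_V2=-2.968+5.862j

-0.003719+0.2912j A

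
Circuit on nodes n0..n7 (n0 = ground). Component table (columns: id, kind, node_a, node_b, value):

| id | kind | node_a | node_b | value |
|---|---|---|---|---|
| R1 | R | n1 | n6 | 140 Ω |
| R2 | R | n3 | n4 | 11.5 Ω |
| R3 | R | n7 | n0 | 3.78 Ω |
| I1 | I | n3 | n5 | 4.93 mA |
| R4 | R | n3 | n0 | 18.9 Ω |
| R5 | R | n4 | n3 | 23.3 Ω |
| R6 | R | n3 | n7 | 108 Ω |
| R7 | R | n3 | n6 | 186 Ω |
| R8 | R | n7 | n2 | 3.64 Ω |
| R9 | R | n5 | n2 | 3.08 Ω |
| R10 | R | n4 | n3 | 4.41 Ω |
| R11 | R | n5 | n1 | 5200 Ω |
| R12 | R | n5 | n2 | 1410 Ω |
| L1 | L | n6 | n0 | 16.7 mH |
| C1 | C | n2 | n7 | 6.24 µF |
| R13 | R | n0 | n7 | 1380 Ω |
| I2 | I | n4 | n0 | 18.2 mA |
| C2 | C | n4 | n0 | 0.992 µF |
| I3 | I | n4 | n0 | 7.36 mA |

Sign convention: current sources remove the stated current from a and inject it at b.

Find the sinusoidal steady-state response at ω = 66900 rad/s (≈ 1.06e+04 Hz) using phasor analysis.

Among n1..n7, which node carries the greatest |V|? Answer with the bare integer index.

4

Element admittances at ω=66900 rad/s:
  Y(R1) = 0.007143+0.000j S between n1,n6
  Y(R2) = 0.08696+0.000j S between n3,n4
  Y(R3) = 0.2646+0.000j S between n7,n0
  I1: injects 0.00493 A into n5 (from n3)
  Y(R4) = 0.05291+0.000j S between n3,n0
  Y(R5) = 0.04292+0.000j S between n4,n3
  Y(R6) = 0.009259+0.000j S between n3,n7
  Y(R7) = 0.005376+0.000j S between n3,n6
  Y(R8) = 0.2747+0.000j S between n7,n2
  Y(R9) = 0.3247+0.000j S between n5,n2
  Y(R10) = 0.2268+0.000j S between n4,n3
  Y(R11) = 0.0001923+0.000j S between n5,n1
  Y(R12) = 0.0007092+0.000j S between n5,n2
  Y(L1) = 0.000-0.0008951j S between n6,n0
  Y(C1) = 0.000+0.4175j S between n2,n7
  Y(R13) = 0.0007246+0.000j S between n0,n7
  I2: injects 0.0182 A into n0 (from n4)
  Y(C2) = 0.000+0.06636j S between n4,n0
  I3: injects 0.00736 A into n0 (from n4)
Assemble and solve the 7×7 MNA system:
  V(n1)=-0.2151+0.1838j  V(n2)=0.01650-0.0001610j  V(n3)=-0.1991+0.2322j  V(n4)=-0.2200+0.2732j  V(n5)=0.03150-5.232e-05j  V(n6)=-0.2217+0.1887j  V(n7)=0.01107+0.007962j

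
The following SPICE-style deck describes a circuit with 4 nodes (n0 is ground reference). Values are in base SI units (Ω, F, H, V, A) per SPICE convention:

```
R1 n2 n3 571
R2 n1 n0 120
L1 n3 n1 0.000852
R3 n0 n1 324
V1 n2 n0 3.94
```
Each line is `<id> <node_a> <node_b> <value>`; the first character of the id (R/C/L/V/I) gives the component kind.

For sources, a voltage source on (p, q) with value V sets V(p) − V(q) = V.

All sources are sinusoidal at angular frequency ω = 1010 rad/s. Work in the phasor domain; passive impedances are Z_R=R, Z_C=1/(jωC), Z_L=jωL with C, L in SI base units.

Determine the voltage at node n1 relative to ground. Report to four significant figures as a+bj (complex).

0.5239-0.0006845j V

MNA unknowns: 3 node voltages V₁..V_3 plus 1 source current (V1)
R1: Y=0.001751+0.000j on G[2,3]
R2: Y=0.008333+0.000j on G[1,0]
L1: Y=0.000-1.162j on G[3,1]
R3: Y=0.003086+0.000j on G[0,1]
V1: row V2−V0=3.94, i_V1 at 2,0
solve → V1=0.5239-0.0006845j, V2=3.940+0.000j, V3=0.5239+0.004464j
aux → i_V1=-0.005983+7.817e-06j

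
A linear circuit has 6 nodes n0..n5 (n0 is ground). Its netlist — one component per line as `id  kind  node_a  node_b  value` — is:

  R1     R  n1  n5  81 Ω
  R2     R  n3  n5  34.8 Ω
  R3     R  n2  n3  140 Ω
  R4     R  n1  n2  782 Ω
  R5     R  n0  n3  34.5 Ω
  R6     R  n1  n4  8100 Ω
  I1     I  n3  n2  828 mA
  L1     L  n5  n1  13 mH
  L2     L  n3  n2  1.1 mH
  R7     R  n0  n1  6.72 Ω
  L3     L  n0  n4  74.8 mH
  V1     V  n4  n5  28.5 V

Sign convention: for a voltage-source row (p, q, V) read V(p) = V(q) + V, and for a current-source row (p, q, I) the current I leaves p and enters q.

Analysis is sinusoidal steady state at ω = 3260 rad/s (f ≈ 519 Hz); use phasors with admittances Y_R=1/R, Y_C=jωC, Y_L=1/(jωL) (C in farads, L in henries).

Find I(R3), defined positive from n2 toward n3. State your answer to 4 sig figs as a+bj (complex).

Element admittances at ω=3260 rad/s:
  Y(R1) = 0.01235+0.000j S between n1,n5
  Y(R2) = 0.02874+0.000j S between n3,n5
  Y(R3) = 0.007143+0.000j S between n2,n3
  Y(R4) = 0.001279+0.000j S between n1,n2
  Y(R5) = 0.02899+0.000j S between n0,n3
  Y(R6) = 0.0001235+0.000j S between n1,n4
  I1: injects 0.828 A into n2 (from n3)
  Y(L1) = 0.000-0.02360j S between n5,n1
  Y(L2) = 0.000-0.2789j S between n3,n2
  Y(R7) = 0.1488+0.000j S between n0,n1
  Y(L3) = 0.000-0.004101j S between n0,n4
  V1: constraint V(n4)−V(n5) = 28.5
Assemble and solve the 6×6 MNA system:
  V(n1)=0.1251+0.5192j  V(n2)=-0.8800+4.056j  V(n3)=-0.9724+1.084j  V(n4)=26.50+2.335j  V(n5)=-1.998+2.335j
  i(V1)=-0.01283+0.1085j

0.0006595+0.02122j A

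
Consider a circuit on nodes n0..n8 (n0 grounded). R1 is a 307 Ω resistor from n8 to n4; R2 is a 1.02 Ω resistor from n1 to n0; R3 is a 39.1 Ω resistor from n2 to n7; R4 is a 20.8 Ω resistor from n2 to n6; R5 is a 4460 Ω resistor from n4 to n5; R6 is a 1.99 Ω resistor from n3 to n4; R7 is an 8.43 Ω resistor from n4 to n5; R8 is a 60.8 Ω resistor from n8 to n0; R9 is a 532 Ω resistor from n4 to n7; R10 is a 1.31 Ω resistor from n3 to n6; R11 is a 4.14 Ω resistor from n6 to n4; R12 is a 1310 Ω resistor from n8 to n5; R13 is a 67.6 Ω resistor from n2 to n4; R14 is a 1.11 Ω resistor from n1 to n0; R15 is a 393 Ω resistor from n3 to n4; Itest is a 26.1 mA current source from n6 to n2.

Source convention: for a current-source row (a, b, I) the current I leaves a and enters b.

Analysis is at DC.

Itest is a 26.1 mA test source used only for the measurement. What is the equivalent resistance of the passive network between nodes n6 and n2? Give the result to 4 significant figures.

MNA unknowns: 8 node voltages V₁..V_8
R1: Y=0.003257 on G[8,4]
R2: Y=0.9804 on G[1,0]
R3: Y=0.02558 on G[2,7]
R4: Y=0.04808 on G[2,6]
R5: Y=0.0002242 on G[4,5]
R6: Y=0.5025 on G[3,4]
R7: Y=0.1186 on G[4,5]
R8: Y=0.01645 on G[8,0]
R9: Y=0.001880 on G[4,7]
R10: Y=0.7634 on G[3,6]
R11: Y=0.2415 on G[6,4]
R12: Y=0.0007634 on G[8,5]
R13: Y=0.01479 on G[2,4]
R14: Y=0.9009 on G[1,0]
R15: Y=0.002545 on G[3,4]
Itest: z[6]−=0.0261, z[2]+=0.0261
solve → V1=0.000, V2=0.3950, V3=-0.007209, V4=0.000, V5=0.000, V6=-0.01198, V7=0.3679, V8=0.000

R_eq = 15.59 Ω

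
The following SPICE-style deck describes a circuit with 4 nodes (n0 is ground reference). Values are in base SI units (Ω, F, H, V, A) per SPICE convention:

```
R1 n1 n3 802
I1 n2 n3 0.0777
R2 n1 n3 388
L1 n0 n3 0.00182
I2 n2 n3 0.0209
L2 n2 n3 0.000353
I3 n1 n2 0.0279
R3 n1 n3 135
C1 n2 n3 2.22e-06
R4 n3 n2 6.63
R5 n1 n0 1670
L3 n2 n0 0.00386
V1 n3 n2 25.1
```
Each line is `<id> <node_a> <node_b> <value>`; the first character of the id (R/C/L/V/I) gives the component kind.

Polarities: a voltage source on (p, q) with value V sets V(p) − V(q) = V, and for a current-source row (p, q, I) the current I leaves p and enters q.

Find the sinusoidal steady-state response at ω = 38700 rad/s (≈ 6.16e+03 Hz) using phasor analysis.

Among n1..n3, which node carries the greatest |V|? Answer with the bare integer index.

2

Apply KCL at each of the 3 non-ground nodes and solve the resulting linear system.
Node n1: branches {R1, R2, I3, R3, R5} → V_1 = 5.273-0.1435j
Node n2: branches {I1, I2, L2, I3, C1, R4, L3, V1} → V_2 = -17.06-0.1511j
Node n3: branches {R1, I1, R2, L1, I2, L2, R3, C1, R4, V1} → V_3 = 8.038-0.1511j
Source currents: i(V1)=-3.716-0.2049j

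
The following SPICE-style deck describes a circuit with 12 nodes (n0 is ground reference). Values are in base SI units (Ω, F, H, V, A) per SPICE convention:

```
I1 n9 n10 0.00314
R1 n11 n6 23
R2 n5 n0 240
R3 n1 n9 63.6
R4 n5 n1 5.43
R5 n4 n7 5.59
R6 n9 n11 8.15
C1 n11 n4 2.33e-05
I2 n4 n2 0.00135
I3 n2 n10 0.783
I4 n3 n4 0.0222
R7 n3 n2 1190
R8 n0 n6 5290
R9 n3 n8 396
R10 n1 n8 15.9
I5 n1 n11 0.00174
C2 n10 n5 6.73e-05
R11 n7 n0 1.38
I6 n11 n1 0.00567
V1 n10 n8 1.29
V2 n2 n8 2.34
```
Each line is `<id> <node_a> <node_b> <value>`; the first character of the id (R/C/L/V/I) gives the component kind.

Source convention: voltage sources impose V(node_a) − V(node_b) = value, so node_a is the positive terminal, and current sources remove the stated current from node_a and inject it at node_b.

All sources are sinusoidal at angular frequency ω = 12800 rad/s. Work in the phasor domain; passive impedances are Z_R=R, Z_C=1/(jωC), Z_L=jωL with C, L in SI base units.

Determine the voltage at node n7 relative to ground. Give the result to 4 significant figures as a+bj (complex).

0.003242-0.0003394j V

Element admittances at ω=12800 rad/s:
  I1: injects 0.00314 A into n10 (from n9)
  Y(R1) = 0.04348+0.000j S between n11,n6
  Y(R2) = 0.004167+0.000j S between n5,n0
  Y(R3) = 0.01572+0.000j S between n1,n9
  Y(R4) = 0.1842+0.000j S between n5,n1
  Y(R5) = 0.1789+0.000j S between n4,n7
  Y(R6) = 0.1227+0.000j S between n9,n11
  Y(C1) = 0.000+0.2982j S between n11,n4
  I2: injects 0.00135 A into n2 (from n4)
  I3: injects 0.783 A into n10 (from n2)
  I4: injects 0.0222 A into n4 (from n3)
  Y(R7) = 0.0008403+0.000j S between n3,n2
  Y(R8) = 0.0001890+0.000j S between n0,n6
  Y(R9) = 0.002525+0.000j S between n3,n8
  Y(R10) = 0.06289+0.000j S between n1,n8
  I5: injects 0.00174 A into n11 (from n1)
  Y(C2) = 0.000+0.8614j S between n10,n5
  Y(R11) = 0.7246+0.000j S between n7,n0
  I6: injects 0.00567 A into n1 (from n11)
  V1: constraint V(n10)−V(n8) = 1.29
  V2: constraint V(n2)−V(n8) = 2.34
Assemble and solve the 13×13 MNA system:
  V(n1)=-0.8300+0.04349j  V(n2)=0.4885+0.002271j  V(n3)=-7.863+0.002271j  V(n4)=0.01637-0.001714j  V(n5)=-0.5645+0.05629j  V(n6)=0.01548+0.06006j  V(n7)=0.003242-0.0003394j  V(n8)=-1.852+0.002271j  V(n9)=-0.1032+0.05841j  V(n10)=-0.5615+0.002271j  V(n11)=0.01555+0.06032j
  i(V1)=0.7396-0.002592j  i(V2)=-0.7887+0.000j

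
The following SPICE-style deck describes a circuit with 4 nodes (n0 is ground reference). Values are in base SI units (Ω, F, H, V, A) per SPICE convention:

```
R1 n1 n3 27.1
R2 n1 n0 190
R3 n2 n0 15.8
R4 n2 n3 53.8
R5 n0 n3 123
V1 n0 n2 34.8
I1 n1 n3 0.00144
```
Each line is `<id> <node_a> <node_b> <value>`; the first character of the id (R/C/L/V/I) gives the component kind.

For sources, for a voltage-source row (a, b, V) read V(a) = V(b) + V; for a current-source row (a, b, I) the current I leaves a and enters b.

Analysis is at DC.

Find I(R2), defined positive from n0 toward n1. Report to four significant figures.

Apply KCL at each of the 3 non-ground nodes and solve the resulting linear system.
Node n1: branches {R1, R2, I1} → V_1 = -18.10
Node n2: branches {R3, R4, V1} → V_2 = -34.80
Node n3: branches {R1, R4, R5, I1} → V_3 = -20.64
Source currents: i(V1)=-2.466

0.09527 A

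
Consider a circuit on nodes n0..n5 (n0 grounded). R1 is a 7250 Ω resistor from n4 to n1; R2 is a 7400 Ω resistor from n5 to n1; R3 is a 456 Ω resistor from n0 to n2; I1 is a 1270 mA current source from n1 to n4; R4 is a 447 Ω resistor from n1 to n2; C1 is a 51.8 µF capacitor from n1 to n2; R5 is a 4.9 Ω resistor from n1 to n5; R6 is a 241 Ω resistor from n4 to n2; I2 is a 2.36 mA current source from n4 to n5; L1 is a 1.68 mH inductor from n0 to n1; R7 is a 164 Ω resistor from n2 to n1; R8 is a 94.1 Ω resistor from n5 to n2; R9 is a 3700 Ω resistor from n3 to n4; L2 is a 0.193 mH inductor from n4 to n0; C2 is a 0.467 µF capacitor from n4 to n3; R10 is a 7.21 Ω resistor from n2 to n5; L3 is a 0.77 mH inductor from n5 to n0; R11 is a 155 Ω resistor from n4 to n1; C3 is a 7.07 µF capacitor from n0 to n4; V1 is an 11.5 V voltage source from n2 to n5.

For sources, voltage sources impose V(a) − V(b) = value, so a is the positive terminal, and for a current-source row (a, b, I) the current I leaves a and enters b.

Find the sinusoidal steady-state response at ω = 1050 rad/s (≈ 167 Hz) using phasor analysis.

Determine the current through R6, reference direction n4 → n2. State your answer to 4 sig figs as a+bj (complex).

MNA unknowns: 5 node voltages V₁..V_5 plus 1 source current (V1)
R1: Y=0.0001379+0.000j on G[4,1]
R2: Y=0.0001351+0.000j on G[5,1]
R3: Y=0.002193+0.000j on G[0,2]
I1: z[1]−=1.27, z[4]+=1.27
R4: Y=0.002237+0.000j on G[1,2]
C1: Y=0.000+0.05439j on G[1,2]
R5: Y=0.2041+0.000j on G[1,5]
R6: Y=0.004149+0.000j on G[4,2]
I2: z[4]−=0.00236, z[5]+=0.00236
L1: Y=0.000-0.5669j on G[0,1]
R7: Y=0.006098+0.000j on G[2,1]
R8: Y=0.01063+0.000j on G[5,2]
R9: Y=0.0002703+0.000j on G[3,4]
L2: Y=0.000-4.935j on G[4,0]
C2: Y=0.000+0.0004903j on G[4,3]
R10: Y=0.1387+0.000j on G[2,5]
L3: Y=0.000-1.237j on G[5,0]
R11: Y=0.006452+0.000j on G[4,1]
C3: Y=0.000+0.007424j on G[0,4]
V1: row V2−V5=11.5, i_V1 at 2,5
solve → V1=-1.620-1.241j, V2=12.23-0.5103j, V3=0.002668+0.2654j, V4=0.002668+0.2654j, V5=0.7311-0.5103j
aux → i_V1=-1.870-0.7551j

-0.05074+0.003219j A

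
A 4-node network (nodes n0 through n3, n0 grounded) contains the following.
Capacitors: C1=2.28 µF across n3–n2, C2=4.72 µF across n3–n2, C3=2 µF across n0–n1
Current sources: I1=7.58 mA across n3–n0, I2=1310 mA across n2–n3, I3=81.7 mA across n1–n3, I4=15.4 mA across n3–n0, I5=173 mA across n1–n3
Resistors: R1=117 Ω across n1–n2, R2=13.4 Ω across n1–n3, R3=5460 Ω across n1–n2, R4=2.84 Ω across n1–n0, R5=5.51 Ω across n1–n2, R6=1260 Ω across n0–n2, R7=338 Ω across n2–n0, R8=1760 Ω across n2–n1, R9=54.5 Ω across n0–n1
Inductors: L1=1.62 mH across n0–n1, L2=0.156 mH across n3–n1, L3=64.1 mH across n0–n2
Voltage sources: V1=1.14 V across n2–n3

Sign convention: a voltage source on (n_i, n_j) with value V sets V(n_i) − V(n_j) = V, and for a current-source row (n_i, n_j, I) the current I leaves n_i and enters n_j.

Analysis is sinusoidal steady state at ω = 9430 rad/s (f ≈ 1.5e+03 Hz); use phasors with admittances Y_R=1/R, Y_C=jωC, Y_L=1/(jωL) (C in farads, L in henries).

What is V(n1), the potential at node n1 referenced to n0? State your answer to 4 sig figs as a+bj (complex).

-0.07236-0.004417j V

Element admittances at ω=9430 rad/s:
  Y(C1) = 0.000+0.02150j S between n3,n2
  I1: injects 0.00758 A into n0 (from n3)
  Y(R1) = 0.008547+0.000j S between n1,n2
  I2: injects 1.31 A into n3 (from n2)
  Y(R2) = 0.07463+0.000j S between n1,n3
  Y(R3) = 0.0001832+0.000j S between n1,n2
  Y(C2) = 0.000+0.04451j S between n3,n2
  Y(R4) = 0.3521+0.000j S between n1,n0
  Y(R5) = 0.1815+0.000j S between n1,n2
  Y(R6) = 0.0007937+0.000j S between n0,n2
  I3: injects 0.0817 A into n3 (from n1)
  Y(L1) = 0.000-0.06546j S between n0,n1
  Y(R7) = 0.002959+0.000j S between n2,n0
  Y(R8) = 0.0005682+0.000j S between n2,n1
  Y(L2) = 0.000-0.6798j S between n3,n1
  Y(R9) = 0.01835+0.000j S between n0,n1
  I4: injects 0.0154 A into n0 (from n3)
  Y(C3) = 0.000+0.01886j S between n0,n1
  I5: injects 0.173 A into n3 (from n1)
  Y(L3) = 0.000-0.001654j S between n0,n2
  V1: constraint V(n2)−V(n3) = 1.14
Assemble and solve the 4×4 MNA system:
  V(n1)=-0.07236-0.004417j  V(n2)=1.071+0.009456j  V(n3)=-0.06950+0.009456j
  i(V1)=-1.532-0.07616j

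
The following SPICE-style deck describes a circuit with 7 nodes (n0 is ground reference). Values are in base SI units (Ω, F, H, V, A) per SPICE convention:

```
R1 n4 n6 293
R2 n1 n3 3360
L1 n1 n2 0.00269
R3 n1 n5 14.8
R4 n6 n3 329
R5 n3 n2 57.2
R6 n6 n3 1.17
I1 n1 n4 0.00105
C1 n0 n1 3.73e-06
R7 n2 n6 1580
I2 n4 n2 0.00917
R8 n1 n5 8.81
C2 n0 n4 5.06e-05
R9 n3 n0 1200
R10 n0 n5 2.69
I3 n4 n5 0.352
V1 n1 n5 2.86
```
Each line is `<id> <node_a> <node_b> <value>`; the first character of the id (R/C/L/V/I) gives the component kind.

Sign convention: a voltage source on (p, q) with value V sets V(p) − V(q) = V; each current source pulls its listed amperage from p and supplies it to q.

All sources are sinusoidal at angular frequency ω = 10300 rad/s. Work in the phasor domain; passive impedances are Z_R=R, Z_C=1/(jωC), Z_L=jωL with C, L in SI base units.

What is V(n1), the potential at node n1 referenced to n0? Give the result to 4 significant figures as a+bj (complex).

Apply KCL at each of the 6 non-ground nodes and solve the resulting linear system.
Node n1: branches {R2, L1, R3, I1, C1, R8, V1} → V_1 = 3.756-0.3788j
Node n2: branches {L1, R5, R7, I2} → V_2 = 3.660-0.4681j
Node n3: branches {R2, R4, R5, R6, R9} → V_3 = 2.977-0.2787j
Node n4: branches {R1, I1, I2, C2, I3} → V_4 = -0.006199+0.6715j
Node n5: branches {R3, R8, R10, I3, V1} → V_5 = 0.8956-0.3788j
Node n6: branches {R1, R4, R6, R7} → V_6 = 2.966-0.2751j
Source currents: i(V1)=-0.5369-0.1408j

3.756-0.3788j V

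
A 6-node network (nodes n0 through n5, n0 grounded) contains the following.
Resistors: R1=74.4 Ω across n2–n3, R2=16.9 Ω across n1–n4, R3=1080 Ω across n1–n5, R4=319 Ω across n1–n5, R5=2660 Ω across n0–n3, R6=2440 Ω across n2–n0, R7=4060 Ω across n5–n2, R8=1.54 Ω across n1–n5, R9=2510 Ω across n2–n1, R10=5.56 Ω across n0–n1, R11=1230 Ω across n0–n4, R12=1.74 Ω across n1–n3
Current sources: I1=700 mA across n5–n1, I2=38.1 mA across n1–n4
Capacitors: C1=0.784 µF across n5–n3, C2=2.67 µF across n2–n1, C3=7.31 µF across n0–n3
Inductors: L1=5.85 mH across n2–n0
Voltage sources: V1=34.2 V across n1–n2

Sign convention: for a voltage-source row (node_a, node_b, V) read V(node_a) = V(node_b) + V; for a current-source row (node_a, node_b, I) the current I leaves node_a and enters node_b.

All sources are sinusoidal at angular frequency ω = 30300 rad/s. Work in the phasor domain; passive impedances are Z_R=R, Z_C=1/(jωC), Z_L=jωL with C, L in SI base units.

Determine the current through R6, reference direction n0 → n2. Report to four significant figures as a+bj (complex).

Apply KCL at each of the 5 non-ground nodes and solve the resulting linear system.
Node n1: branches {I1, R2, R3, R4, C2, I2, R8, R9, R10, R12, V1} → V_1 = 0.09214-0.2346j
Node n2: branches {R1, L1, R6, C2, R7, R9, V1} → V_2 = -34.11-0.2346j
Node n3: branches {R1, C1, R5, C3, R12} → V_3 = -0.6770+0.007252j
Node n4: branches {R2, I2, R11} → V_4 = 0.7261-0.2315j
Node n5: branches {I1, R3, C1, R4, R7, R8} → V_5 = -1.000-0.2229j
Source currents: i(V1)=-0.4864-2.578j

0.01398+9.616e-05j A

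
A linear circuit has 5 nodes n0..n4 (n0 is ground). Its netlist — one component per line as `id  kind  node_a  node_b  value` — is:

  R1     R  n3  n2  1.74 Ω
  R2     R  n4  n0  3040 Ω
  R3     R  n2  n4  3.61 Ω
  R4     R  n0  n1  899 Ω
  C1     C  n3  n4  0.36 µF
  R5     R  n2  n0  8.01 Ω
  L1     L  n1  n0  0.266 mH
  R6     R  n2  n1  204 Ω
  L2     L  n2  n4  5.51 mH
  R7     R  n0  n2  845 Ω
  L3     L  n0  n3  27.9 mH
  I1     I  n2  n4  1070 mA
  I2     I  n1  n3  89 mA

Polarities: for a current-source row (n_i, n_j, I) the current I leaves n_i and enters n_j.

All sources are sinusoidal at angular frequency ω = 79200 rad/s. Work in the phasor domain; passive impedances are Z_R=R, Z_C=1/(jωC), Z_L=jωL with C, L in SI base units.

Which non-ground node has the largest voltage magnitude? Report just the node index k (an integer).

Apply KCL at each of the 4 non-ground nodes and solve the resulting linear system.
Node n1: branches {R4, L1, R6, I2} → V_1 = -0.2189-1.779j
Node n2: branches {R1, R3, R5, R6, L2, R7, I1} → V_2 = 0.6599-0.06269j
Node n3: branches {R1, C1, L3, I2} → V_3 = 0.8406+0.1179j
Node n4: branches {R2, R3, C1, L2, I1} → V_4 = 4.466-0.4039j

4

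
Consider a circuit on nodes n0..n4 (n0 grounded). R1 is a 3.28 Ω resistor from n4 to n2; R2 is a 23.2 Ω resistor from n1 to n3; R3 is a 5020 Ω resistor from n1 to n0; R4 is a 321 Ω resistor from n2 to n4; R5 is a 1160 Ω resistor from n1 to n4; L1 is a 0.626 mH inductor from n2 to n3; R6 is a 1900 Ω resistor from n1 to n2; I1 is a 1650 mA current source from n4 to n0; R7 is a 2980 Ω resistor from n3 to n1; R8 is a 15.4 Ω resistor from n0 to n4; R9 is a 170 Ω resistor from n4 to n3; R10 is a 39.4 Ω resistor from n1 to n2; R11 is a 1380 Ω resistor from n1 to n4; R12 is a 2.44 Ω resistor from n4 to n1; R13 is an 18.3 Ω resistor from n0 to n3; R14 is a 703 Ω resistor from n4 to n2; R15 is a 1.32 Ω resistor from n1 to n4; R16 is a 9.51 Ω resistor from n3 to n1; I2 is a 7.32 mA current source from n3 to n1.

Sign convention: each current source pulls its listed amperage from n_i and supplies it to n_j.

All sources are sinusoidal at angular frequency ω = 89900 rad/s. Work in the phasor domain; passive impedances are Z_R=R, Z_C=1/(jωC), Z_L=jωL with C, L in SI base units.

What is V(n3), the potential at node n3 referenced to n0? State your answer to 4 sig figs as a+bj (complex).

Element admittances at ω=89900 rad/s:
  Y(R1) = 0.3049+0.000j S between n4,n2
  Y(R2) = 0.04310+0.000j S between n1,n3
  Y(R3) = 0.0001992+0.000j S between n1,n0
  Y(R4) = 0.003115+0.000j S between n2,n4
  Y(R5) = 0.0008621+0.000j S between n1,n4
  Y(L1) = 0.000-0.01777j S between n2,n3
  Y(R6) = 0.0005263+0.000j S between n1,n2
  I1: injects 1.65 A into n0 (from n4)
  Y(R7) = 0.0003356+0.000j S between n3,n1
  Y(R8) = 0.06494+0.000j S between n0,n4
  Y(R9) = 0.005882+0.000j S between n4,n3
  Y(R10) = 0.02538+0.000j S between n1,n2
  Y(R11) = 0.0007246+0.000j S between n1,n4
  Y(R12) = 0.4098+0.000j S between n4,n1
  Y(R13) = 0.05464+0.000j S between n0,n3
  Y(R14) = 0.001422+0.000j S between n4,n2
  Y(R15) = 0.7576+0.000j S between n1,n4
  Y(R16) = 0.1052+0.000j S between n3,n1
  I2: injects 0.00732 A into n1 (from n3)
Assemble and solve the 4×4 MNA system:
  V(n1)=-15.28-0.1607j  V(n2)=-15.70-0.4311j  V(n3)=-11.39+0.2459j  V(n4)=-15.77-0.2064j

-11.39+0.2459j V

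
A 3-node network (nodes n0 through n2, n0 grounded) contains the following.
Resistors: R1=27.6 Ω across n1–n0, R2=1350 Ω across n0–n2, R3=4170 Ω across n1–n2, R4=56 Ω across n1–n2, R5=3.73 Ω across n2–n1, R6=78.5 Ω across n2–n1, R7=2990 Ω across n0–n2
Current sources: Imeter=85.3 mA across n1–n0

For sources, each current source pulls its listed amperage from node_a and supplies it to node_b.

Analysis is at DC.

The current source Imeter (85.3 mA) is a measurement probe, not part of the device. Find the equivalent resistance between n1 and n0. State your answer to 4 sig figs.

R_eq = 26.81 Ω

MNA unknowns: 2 node voltages V₁..V_2
R1: Y=0.03623 on G[1,0]
R2: Y=0.0007407 on G[0,2]
R3: Y=0.0002398 on G[1,2]
R4: Y=0.01786 on G[1,2]
R5: Y=0.2681 on G[2,1]
R6: Y=0.01274 on G[2,1]
R7: Y=0.0003344 on G[0,2]
Imeter: z[1]−=0.0853, z[0]+=0.0853
solve → V1=-2.287, V2=-2.278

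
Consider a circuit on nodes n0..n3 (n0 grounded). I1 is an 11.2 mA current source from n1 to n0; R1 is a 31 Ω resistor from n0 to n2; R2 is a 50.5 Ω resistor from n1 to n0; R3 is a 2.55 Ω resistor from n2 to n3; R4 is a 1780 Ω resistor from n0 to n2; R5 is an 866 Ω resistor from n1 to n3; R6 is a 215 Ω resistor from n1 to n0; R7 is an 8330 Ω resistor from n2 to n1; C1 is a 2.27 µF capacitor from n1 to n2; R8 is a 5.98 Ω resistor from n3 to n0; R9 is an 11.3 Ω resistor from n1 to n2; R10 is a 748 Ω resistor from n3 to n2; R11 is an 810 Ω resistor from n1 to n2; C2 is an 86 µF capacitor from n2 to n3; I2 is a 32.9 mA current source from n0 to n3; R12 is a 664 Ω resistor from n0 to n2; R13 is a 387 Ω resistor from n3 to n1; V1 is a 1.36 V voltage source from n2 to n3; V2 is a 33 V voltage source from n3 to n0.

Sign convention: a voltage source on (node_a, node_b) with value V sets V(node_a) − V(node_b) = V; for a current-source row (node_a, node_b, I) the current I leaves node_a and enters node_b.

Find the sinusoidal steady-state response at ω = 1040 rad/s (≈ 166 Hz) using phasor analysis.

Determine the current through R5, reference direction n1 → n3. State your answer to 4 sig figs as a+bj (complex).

MNA unknowns: 3 node voltages V₁..V_3 plus 2 source currents (V1, V2)
I1: z[1]−=0.0112, z[0]+=0.0112
R1: Y=0.03226+0.000j on G[0,2]
R2: Y=0.01980+0.000j on G[1,0]
R3: Y=0.3922+0.000j on G[2,3]
R4: Y=0.0005618+0.000j on G[0,2]
R5: Y=0.001155+0.000j on G[1,3]
R6: Y=0.004651+0.000j on G[1,0]
R7: Y=0.0001200+0.000j on G[2,1]
C1: Y=0.000+0.002361j on G[1,2]
R8: Y=0.1672+0.000j on G[3,0]
R9: Y=0.08850+0.000j on G[1,2]
R10: Y=0.001337+0.000j on G[3,2]
R11: Y=0.001235+0.000j on G[1,2]
C2: Y=0.000+0.08944j on G[2,3]
I2: z[0]−=0.0329, z[3]+=0.0329
R12: Y=0.001506+0.000j on G[0,2]
R13: Y=0.002584+0.000j on G[3,1]
V1: row V2−V3=1.36, i_V1 at 2,3
V2: row V3−V0=33, i_V2 at 3,0
solve → V1=27.11+0.1451j, V2=34.36+0.000j, V3=33.00+0.000j
aux → i_V1=-2.367-0.1257j, i_V2=-7.339-0.003547j

-0.006805+0.0001675j A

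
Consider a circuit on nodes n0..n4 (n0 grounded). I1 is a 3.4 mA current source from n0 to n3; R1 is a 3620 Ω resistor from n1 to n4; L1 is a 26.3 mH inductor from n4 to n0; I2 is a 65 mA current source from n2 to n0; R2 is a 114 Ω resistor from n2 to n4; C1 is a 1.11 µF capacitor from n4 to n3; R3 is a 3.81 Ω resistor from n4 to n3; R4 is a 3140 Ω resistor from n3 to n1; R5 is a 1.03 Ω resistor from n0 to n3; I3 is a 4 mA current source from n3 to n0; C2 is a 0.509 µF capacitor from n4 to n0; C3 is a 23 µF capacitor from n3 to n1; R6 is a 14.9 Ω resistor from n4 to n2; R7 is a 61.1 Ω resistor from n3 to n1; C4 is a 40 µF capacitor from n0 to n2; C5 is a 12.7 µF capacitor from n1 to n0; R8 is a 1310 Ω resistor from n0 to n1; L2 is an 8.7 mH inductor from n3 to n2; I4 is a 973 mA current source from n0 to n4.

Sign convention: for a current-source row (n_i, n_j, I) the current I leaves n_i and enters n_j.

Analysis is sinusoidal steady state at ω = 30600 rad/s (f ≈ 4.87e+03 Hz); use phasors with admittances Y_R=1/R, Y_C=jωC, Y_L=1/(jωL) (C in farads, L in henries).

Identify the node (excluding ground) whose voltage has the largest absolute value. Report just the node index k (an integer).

4

Element admittances at ω=30600 rad/s:
  I1: injects 0.0034 A into n3 (from n0)
  Y(R1) = 0.0002762+0.000j S between n1,n4
  Y(L1) = 0.000-0.001243j S between n4,n0
  I2: injects 0.065 A into n0 (from n2)
  Y(R2) = 0.008772+0.000j S between n2,n4
  Y(C1) = 0.000+0.03397j S between n4,n3
  Y(R3) = 0.2625+0.000j S between n4,n3
  Y(R4) = 0.0003185+0.000j S between n3,n1
  Y(R5) = 0.9709+0.000j S between n0,n3
  I3: injects 0.004 A into n0 (from n3)
  Y(C2) = 0.000+0.01558j S between n4,n0
  Y(C3) = 0.000+0.7038j S between n3,n1
  Y(R6) = 0.06711+0.000j S between n4,n2
  Y(R7) = 0.01637+0.000j S between n3,n1
  Y(C4) = 0.000+1.224j S between n0,n2
  Y(C5) = 0.000+0.3886j S between n1,n0
  Y(R8) = 0.0007634+0.000j S between n0,n1
  Y(L2) = 0.000-0.003756j S between n3,n2
  I4: injects 0.973 A into n4 (from n0)
Assemble and solve the 4×4 MNA system:
  V(n1)=0.4372-0.1250j  V(n2)=-0.02895-0.1550j  V(n3)=0.6802-0.1876j  V(n4)=3.330-0.5869j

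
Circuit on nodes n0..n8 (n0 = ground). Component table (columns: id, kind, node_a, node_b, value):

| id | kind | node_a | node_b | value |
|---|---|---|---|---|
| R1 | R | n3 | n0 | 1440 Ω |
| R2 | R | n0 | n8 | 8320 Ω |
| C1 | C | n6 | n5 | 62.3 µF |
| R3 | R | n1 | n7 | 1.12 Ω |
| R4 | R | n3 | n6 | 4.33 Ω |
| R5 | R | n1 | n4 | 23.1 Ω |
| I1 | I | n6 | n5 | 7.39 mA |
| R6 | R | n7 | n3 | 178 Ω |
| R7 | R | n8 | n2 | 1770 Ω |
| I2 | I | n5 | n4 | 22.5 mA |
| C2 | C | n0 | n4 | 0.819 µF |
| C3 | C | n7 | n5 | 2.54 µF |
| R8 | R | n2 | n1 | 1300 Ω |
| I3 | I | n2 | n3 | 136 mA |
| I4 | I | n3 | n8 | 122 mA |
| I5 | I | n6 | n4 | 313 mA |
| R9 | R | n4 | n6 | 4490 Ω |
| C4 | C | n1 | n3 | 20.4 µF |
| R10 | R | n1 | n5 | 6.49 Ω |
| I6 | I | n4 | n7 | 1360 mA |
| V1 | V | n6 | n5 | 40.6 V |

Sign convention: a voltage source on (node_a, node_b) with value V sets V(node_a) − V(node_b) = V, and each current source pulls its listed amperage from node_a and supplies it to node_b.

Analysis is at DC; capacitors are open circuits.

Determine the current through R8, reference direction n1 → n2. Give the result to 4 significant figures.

MNA unknowns: 8 node voltages V₁..V_8 plus 1 source current (V1)
R1: Y=0.0006944 on G[3,0]
R2: Y=0.0001202 on G[0,8]
C1: Y=0.000 on G[6,5]
R3: Y=0.8929 on G[1,7]
R4: Y=0.2309 on G[3,6]
R5: Y=0.04329 on G[1,4]
I1: z[6]−=0.00739, z[5]+=0.00739
R6: Y=0.005618 on G[7,3]
R7: Y=0.0005650 on G[8,2]
I2: z[5]−=0.0225, z[4]+=0.0225
C2: Y=0.000 on G[0,4]
C3: Y=0.000 on G[7,5]
R8: Y=0.0007692 on G[2,1]
I3: z[2]−=0.136, z[3]+=0.136
I4: z[3]−=0.122, z[8]+=0.122
I5: z[6]−=0.313, z[4]+=0.313
R9: Y=0.0002227 on G[4,6]
C4: Y=0.000 on G[1,3]
R10: Y=0.1541 on G[1,5]
I6: z[4]−=1.36, z[7]+=1.36
V1: row V6−V5=40.6, i_V1 at 6,5
solve → V1=-54.61, V2=-89.14, V3=-18.10, V4=-77.96, V5=-57.97, V6=-17.37, V7=-52.86, V8=104.6
aux → i_V1=-0.5026

0.02657 A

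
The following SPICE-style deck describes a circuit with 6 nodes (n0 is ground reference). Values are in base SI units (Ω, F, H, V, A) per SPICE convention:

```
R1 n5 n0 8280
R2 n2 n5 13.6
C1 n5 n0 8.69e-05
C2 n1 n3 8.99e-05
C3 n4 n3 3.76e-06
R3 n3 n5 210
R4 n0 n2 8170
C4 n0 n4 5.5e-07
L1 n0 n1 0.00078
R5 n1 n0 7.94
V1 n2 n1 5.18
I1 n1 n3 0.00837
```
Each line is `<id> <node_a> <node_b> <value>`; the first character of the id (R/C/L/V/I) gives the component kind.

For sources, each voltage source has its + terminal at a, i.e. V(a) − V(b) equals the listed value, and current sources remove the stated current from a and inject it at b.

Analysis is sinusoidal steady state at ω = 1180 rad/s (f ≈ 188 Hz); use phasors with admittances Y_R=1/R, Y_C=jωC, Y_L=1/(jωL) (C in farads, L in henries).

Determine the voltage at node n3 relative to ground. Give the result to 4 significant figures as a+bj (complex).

Apply KCL at each of the 5 non-ground nodes and solve the resulting linear system.
Node n1: branches {C2, L1, R5, V1, I1} → V_1 = 0.1321-0.2524j
Node n2: branches {R2, R4, V1} → V_2 = 5.312-0.2524j
Node n3: branches {C2, C3, R3, I1} → V_3 = 0.03779-0.4043j
Node n4: branches {C3, C4} → V_4 = 0.03297-0.3527j
Node n5: branches {R1, R2, C1, R3} → V_5 = 1.713-2.501j
Source currents: i(V1)=-0.2653-0.1653j

0.03779-0.4043j V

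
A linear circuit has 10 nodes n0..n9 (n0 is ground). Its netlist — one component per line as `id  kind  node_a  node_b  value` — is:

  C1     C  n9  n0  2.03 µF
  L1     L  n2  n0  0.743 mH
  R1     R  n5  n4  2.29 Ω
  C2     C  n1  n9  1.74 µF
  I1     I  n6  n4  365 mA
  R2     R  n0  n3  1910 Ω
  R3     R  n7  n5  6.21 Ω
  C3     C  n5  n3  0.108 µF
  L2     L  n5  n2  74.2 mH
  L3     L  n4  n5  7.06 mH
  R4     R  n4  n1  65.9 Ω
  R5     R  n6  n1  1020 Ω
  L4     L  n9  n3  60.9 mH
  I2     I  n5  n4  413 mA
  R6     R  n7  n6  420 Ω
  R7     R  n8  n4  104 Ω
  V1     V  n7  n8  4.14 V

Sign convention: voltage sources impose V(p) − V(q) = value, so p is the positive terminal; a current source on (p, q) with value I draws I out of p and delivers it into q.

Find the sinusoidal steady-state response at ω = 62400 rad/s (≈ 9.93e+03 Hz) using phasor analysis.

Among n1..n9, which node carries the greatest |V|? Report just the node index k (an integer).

6

Element admittances at ω=62400 rad/s:
  Y(C1) = 0.000+0.1267j S between n9,n0
  Y(L1) = 0.000-0.02157j S between n2,n0
  Y(R1) = 0.4367+0.000j S between n5,n4
  Y(C2) = 0.000+0.1086j S between n1,n9
  I1: injects 0.365 A into n4 (from n6)
  Y(R2) = 0.0005236+0.000j S between n0,n3
  Y(R3) = 0.1610+0.000j S between n7,n5
  Y(C3) = 0.000+0.006739j S between n5,n3
  Y(L2) = 0.000-0.0002160j S between n5,n2
  Y(L3) = 0.000-0.002270j S between n4,n5
  Y(R4) = 0.01517+0.000j S between n4,n1
  Y(R5) = 0.0009804+0.000j S between n6,n1
  Y(L4) = 0.000-0.0002631j S between n9,n3
  I2: injects 0.413 A into n4 (from n5)
  Y(R6) = 0.002381+0.000j S between n7,n6
  Y(R7) = 0.009615+0.000j S between n8,n4
  V1: constraint V(n7)−V(n8) = 4.14
Assemble and solve the 10×10 MNA system:
  V(n1)=0.02667+0.05069j  V(n2)=0.05211+0.001865j  V(n3)=5.418+0.6329j  V(n4)=6.659+0.1905j  V(n5)=5.256+0.1881j  V(n6)=-105.7+0.1477j  V(n7)=4.037+0.1877j  V(n8)=-0.1028+0.1877j  V(n9)=0.006257+0.02271j
  i(V1)=-0.06501-2.686e-05j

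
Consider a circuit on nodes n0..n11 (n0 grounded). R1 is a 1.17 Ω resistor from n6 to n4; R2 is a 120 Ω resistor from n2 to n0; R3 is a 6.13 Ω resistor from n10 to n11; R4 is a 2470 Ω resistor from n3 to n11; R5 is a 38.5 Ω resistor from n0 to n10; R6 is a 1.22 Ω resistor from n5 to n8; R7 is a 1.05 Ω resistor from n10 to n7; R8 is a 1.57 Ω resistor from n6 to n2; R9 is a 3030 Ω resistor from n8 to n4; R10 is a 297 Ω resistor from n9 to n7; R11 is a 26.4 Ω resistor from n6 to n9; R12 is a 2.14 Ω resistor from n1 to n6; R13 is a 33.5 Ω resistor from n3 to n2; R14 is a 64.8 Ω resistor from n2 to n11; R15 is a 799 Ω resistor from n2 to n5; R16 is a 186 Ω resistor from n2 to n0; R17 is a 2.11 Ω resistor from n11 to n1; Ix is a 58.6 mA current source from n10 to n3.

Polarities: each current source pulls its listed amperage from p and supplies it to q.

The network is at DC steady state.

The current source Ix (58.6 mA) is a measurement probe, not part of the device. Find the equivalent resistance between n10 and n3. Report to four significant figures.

R_eq = 43.07 Ω

Apply KCL at each of the 11 non-ground nodes and solve the resulting linear system.
Node n1: branches {R12, R17} → V_1 = 0.2113
Node n2: branches {R2, R8, R13, R14, R15, R16} → V_2 = 0.3866
Node n3: branches {R4, R13, Ix} → V_3 = 2.320
Node n4: branches {R1, R9} → V_4 = 0.3110
Node n5: branches {R6, R15} → V_5 = 0.3708
Node n6: branches {R1, R8, R11, R12} → V_6 = 0.3110
Node n7: branches {R7, R10} → V_7 = -0.2024
Node n8: branches {R6, R9} → V_8 = 0.3708
Node n9: branches {R10, R11} → V_9 = 0.2691
Node n10: branches {R3, R5, R7, Ix} → V_10 = -0.2041
Node n11: branches {R3, R4, R14, R17} → V_11 = 0.1129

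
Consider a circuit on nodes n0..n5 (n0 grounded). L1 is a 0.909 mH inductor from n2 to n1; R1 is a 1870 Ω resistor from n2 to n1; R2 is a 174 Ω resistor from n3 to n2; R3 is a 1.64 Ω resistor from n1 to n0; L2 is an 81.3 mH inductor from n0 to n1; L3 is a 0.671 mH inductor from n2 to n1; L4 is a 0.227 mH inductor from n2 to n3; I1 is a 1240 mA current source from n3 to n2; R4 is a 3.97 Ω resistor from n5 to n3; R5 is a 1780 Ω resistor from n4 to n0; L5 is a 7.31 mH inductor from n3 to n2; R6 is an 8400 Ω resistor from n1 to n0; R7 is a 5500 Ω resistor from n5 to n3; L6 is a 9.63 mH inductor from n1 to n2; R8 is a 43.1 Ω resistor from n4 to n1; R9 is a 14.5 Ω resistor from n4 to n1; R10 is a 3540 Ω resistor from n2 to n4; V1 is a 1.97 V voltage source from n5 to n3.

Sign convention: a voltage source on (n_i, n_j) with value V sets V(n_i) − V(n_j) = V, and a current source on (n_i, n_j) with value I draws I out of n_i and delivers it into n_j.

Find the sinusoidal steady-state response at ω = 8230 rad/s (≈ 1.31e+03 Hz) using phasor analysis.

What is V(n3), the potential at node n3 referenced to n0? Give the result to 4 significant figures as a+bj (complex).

Apply KCL at each of the 5 non-ground nodes and solve the resulting linear system.
Node n1: branches {L1, R1, R3, L2, L3, R6, L6, R8, R9} → V_1 = 0.000+0.000j
Node n2: branches {L1, R1, R2, L3, L4, I1, L5, L6, R10} → V_2 = 0.000+0.000j
Node n3: branches {R2, L4, I1, R4, L5, R7, V1} → V_3 = -0.02339-2.247j
Node n4: branches {R5, R8, R9, R10} → V_4 = 0.000+0.000j
Node n5: branches {R4, R7, V1} → V_5 = 1.947-2.247j
Source currents: i(V1)=-0.4966+0.000j

-0.02339-2.247j V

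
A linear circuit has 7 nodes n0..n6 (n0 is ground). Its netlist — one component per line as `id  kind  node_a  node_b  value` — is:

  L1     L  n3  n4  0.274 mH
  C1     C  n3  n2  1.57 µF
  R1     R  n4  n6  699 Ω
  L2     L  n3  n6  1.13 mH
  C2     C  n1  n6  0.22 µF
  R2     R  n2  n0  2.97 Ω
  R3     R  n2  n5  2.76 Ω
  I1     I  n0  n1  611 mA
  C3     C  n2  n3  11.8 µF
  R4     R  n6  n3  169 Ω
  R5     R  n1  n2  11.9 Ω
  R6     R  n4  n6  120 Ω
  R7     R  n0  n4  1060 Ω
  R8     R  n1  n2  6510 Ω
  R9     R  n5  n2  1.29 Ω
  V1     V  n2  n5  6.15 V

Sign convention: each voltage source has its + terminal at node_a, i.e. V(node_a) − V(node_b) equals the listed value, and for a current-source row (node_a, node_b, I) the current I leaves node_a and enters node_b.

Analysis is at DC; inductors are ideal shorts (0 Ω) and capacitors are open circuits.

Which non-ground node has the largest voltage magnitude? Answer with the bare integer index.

1

MNA unknowns: 6 node voltages V₁..V_6 plus 3 source currents (L1, L2, V1)
L1: row V3−V4=0, i_L1 at 3,4
C1: Y=0.000 on G[3,2]
R1: Y=0.001431 on G[4,6]
L2: row V3−V6=0, i_L2 at 3,6
C2: Y=0.000 on G[1,6]
R2: Y=0.3367 on G[2,0]
R3: Y=0.3623 on G[2,5]
I1: z[0]−=0.611, z[1]+=0.611
C3: Y=0.000 on G[2,3]
R4: Y=0.005917 on G[6,3]
R5: Y=0.08403 on G[1,2]
R6: Y=0.008333 on G[4,6]
R7: Y=0.0009434 on G[0,4]
R8: Y=0.0001536 on G[1,2]
R9: Y=0.7752 on G[5,2]
V1: row V2−V5=6.15, i_V1 at 2,5
solve → V1=9.072, V2=1.815, V3=0.000, V4=0.000, V5=-4.335, V6=0.000
aux → i_L1=0.000, i_L2=0.000, i_V1=-6.996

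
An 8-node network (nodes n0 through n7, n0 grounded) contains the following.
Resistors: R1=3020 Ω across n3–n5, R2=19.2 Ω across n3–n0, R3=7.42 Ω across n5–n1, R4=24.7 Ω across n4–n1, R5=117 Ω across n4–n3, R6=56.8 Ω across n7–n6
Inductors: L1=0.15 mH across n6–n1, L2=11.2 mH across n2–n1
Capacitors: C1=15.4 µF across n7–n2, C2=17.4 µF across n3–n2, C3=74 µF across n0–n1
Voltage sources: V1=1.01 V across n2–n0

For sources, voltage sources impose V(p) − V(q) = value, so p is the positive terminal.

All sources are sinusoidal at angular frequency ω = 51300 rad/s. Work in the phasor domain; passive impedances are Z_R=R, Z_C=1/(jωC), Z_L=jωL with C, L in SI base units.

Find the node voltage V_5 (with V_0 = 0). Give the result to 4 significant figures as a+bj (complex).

0.001652-0.006413j V

Element admittances at ω=51300 rad/s:
  Y(R1) = 0.0003311+0.000j S between n3,n5
  Y(L1) = 0.000-0.1300j S between n6,n1
  Y(R2) = 0.05208+0.000j S between n3,n0
  Y(R3) = 0.1348+0.000j S between n5,n1
  Y(C1) = 0.000+0.7900j S between n7,n2
  Y(C2) = 0.000+0.8926j S between n3,n2
  Y(R4) = 0.04049+0.000j S between n4,n1
  Y(C3) = 0.000+3.796j S between n0,n1
  Y(R5) = 0.008547+0.000j S between n4,n3
  Y(L2) = 0.000-0.001740j S between n2,n1
  Y(R6) = 0.01761+0.000j S between n7,n6
  V1: constraint V(n2)−V(n0) = 1.01
Assemble and solve the 8×8 MNA system:
  V(n1)=-0.0008139-0.006593j  V(n2)=1.010+0.000j  V(n3)=1.005+0.06700j  V(n4)=0.1746+0.006234j  V(n5)=0.001652-0.006413j  V(n6)=0.01361+0.1287j  V(n7)=1.012+0.02226j
  i(V1)=-0.07740-0.0003995j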